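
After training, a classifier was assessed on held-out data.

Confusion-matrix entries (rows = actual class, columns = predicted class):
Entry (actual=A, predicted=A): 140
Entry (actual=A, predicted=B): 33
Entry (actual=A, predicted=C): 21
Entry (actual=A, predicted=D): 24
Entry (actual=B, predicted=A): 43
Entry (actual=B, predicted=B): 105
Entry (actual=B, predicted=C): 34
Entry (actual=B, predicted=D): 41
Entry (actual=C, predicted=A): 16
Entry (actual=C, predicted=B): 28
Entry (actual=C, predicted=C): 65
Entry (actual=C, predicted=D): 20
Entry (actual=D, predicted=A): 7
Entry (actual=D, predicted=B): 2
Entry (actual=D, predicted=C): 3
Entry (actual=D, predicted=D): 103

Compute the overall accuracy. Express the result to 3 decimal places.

0.603

Accuracy = trace / total = (140+105+65+103=413) / 685 = 413/685 = 0.603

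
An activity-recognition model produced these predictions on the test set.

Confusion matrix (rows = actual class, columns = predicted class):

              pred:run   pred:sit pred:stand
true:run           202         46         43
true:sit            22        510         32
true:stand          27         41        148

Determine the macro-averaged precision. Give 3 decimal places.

Per-class precision (TP/(TP+FP)):
  run: TP=202, FP=22+27=49 → 202/251 = 0.8048
  sit: TP=510, FP=46+41=87 → 510/597 = 0.8543
  stand: TP=148, FP=43+32=75 → 148/223 = 0.6637
Macro-precision = mean = (0.8048 + 0.8543 + 0.6637) / 3 = 0.774

0.774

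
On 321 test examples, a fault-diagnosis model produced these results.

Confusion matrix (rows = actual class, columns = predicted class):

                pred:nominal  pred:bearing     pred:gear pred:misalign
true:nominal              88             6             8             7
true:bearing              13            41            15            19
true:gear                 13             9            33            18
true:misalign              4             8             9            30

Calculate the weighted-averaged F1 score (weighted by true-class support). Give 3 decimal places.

0.596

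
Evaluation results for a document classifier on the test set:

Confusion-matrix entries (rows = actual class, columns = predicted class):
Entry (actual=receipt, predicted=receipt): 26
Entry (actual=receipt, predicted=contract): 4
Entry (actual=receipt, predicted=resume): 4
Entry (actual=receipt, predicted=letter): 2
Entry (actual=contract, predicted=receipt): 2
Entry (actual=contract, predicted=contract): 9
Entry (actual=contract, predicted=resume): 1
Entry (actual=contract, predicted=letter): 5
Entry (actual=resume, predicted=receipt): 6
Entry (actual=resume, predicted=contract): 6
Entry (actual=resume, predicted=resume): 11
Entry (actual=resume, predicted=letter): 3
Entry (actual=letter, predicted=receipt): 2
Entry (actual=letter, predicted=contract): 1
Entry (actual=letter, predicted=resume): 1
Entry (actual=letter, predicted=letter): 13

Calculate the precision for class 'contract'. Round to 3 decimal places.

0.450

precision = TP/(TP+FP).
contract: TP=9, FP=4+6+1=11 → 9/20 = 0.4500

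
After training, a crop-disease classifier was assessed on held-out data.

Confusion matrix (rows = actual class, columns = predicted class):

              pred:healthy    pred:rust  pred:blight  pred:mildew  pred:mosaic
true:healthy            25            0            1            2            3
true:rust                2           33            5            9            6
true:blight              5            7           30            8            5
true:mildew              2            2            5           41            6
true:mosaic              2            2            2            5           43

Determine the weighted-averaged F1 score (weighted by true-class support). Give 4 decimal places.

0.6817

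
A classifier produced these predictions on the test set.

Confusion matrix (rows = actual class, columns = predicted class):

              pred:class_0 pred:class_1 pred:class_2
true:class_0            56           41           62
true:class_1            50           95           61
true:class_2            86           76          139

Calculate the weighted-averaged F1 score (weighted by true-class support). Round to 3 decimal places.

0.440

Per-class F1 score (2·TP/(2·TP+FP+FN)):
  class_0: TP=56, FP=50+86=136, FN=41+62=103 → 112/351 = 0.3191
  class_1: TP=95, FP=41+76=117, FN=50+61=111 → 190/418 = 0.4545
  class_2: TP=139, FP=62+61=123, FN=86+76=162 → 278/563 = 0.4938
Weighted-F1 score = Σ (supportᵢ/N)·F1 scoreᵢ with N=666: (159/666)·0.3191 + (206/666)·0.4545 + (301/666)·0.4938 = 0.440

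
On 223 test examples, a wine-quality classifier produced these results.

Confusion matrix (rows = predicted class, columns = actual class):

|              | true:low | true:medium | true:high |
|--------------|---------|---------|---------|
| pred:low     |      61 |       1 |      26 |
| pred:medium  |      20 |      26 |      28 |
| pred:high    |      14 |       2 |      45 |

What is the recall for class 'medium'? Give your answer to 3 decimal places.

Take TP from the diagonal, FP from the rest of the 'medium' prediction marginal, FN from the rest of the 'medium' actual marginal.
recall = TP/(TP+FN).
medium: TP=26, FN=1+2=3 → 26/29 = 0.8966

0.897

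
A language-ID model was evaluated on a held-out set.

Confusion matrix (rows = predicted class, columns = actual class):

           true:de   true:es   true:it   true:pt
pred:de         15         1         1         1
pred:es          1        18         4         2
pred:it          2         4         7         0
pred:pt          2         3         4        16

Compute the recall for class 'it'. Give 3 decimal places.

0.438

Treat 'it' as positive and all other classes as negative.
recall = TP/(TP+FN).
it: TP=7, FN=1+4+4=9 → 7/16 = 0.4375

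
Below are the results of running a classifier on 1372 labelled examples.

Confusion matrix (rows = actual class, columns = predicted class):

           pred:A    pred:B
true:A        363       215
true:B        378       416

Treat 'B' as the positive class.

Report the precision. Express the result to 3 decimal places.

Precision = TP/(TP+FP) = 416/(416+215) = 416/631 = 0.659

0.659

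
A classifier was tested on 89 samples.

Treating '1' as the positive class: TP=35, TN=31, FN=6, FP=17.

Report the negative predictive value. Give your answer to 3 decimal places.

NPV = TN/(TN+FN) = 31/(31+6) = 0.838

0.838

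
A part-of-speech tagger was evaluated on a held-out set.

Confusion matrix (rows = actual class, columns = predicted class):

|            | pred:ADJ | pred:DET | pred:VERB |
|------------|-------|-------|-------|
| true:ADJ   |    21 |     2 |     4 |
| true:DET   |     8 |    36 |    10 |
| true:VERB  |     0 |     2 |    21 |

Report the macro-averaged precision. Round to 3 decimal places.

Per-class precision (TP/(TP+FP)):
  ADJ: TP=21, FP=8+0=8 → 21/29 = 0.7241
  DET: TP=36, FP=2+2=4 → 36/40 = 0.9000
  VERB: TP=21, FP=4+10=14 → 21/35 = 0.6000
Macro-precision = mean = (0.7241 + 0.9000 + 0.6000) / 3 = 0.741

0.741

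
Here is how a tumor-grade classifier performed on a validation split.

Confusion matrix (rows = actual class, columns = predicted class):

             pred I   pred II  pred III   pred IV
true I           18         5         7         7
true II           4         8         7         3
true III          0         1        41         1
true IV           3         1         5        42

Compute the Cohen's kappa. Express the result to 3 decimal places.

Observed agreement pₒ = trace/N = 109/153 = 0.7124
Expected agreement pₑ = Σ (rowᵢ·colᵢ)/N² = (37·25 + 22·15 + 43·60 + 51·53)/153² = 0.2793
κ = (pₒ − pₑ)/(1 − pₑ) = (0.7124 − 0.2793)/(1 − 0.2793) = 0.601

0.601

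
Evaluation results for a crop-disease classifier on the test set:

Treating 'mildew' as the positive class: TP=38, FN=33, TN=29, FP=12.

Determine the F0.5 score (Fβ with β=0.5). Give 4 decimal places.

0.7011

Fβ = (1+β²)·TP / ((1+β²)·TP + β²·FN + FP), with β²=1/4
= 1.25·38 / (1.25·38 + 0.25·33 + 12) = 0.7011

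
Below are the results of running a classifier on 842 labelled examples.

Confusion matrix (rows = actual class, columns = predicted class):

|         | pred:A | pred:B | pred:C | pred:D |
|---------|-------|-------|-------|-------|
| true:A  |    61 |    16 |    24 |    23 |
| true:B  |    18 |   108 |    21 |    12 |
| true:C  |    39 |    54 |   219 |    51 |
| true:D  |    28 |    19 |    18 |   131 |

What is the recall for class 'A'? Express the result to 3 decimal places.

One-vs-rest for 'A': TP = diagonal; FP = other classes predicted 'A'; FN = 'A' predicted as other.
recall = TP/(TP+FN).
A: TP=61, FN=16+24+23=63 → 61/124 = 0.4919

0.492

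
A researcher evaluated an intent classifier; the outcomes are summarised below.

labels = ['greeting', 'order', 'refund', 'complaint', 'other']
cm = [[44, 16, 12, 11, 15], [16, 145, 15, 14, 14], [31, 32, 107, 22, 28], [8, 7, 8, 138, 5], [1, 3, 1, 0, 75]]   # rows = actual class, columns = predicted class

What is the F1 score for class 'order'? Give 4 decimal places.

0.7125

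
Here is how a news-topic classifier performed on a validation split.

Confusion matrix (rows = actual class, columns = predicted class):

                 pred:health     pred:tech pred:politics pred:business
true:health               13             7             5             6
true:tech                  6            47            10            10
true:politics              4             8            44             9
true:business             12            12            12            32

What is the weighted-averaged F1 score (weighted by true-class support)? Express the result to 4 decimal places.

Per-class F1 score (2·TP/(2·TP+FP+FN)):
  health: TP=13, FP=6+4+12=22, FN=7+5+6=18 → 26/66 = 0.39394
  tech: TP=47, FP=7+8+12=27, FN=6+10+10=26 → 94/147 = 0.63946
  politics: TP=44, FP=5+10+12=27, FN=4+8+9=21 → 88/136 = 0.64706
  business: TP=32, FP=6+10+9=25, FN=12+12+12=36 → 64/125 = 0.51200
Weighted-F1 score = Σ (supportᵢ/N)·F1 scoreᵢ with N=237: (31/237)·0.39394 + (73/237)·0.63946 + (65/237)·0.64706 + (68/237)·0.51200 = 0.5729

0.5729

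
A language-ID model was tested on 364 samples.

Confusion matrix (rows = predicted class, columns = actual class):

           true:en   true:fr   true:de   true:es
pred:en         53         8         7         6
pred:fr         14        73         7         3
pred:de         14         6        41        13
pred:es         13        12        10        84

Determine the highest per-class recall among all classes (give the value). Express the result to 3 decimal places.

Per-class recall (TP/(TP+FN)):
  en: TP=53, FN=14+14+13=41 → 53/94 = 0.5638
  fr: TP=73, FN=8+6+12=26 → 73/99 = 0.7374
  de: TP=41, FN=7+7+10=24 → 41/65 = 0.6308
  es: TP=84, FN=6+3+13=22 → 84/106 = 0.7925
Highest is class 'es' with recall = 0.792.

0.792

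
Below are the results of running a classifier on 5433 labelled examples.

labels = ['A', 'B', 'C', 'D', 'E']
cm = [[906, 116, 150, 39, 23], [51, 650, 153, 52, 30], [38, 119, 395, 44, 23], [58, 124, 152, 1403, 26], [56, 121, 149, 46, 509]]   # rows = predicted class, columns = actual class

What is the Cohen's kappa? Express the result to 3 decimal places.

0.631

Observed agreement pₒ = trace/N = 3863/5433 = 0.7110
Expected agreement pₑ = Σ (rowᵢ·colᵢ)/N² = (1109·1234 + 1130·936 + 999·619 + 1584·1763 + 611·881)/5433² = 0.2160
κ = (pₒ − pₑ)/(1 − pₑ) = (0.7110 − 0.2160)/(1 − 0.2160) = 0.631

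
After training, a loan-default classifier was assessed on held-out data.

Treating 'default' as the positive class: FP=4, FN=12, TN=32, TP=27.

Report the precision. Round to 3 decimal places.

Precision = TP/(TP+FP) = 27/(27+4) = 27/31 = 0.871

0.871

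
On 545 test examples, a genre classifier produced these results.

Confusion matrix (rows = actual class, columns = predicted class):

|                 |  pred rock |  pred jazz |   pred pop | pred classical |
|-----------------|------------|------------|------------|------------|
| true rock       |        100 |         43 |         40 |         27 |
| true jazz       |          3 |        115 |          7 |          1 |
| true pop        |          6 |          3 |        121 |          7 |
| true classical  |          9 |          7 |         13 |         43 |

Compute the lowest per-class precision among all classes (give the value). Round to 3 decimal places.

0.551

Per-class precision (TP/(TP+FP)):
  rock: TP=100, FP=3+6+9=18 → 100/118 = 0.8475
  jazz: TP=115, FP=43+3+7=53 → 115/168 = 0.6845
  pop: TP=121, FP=40+7+13=60 → 121/181 = 0.6685
  classical: TP=43, FP=27+1+7=35 → 43/78 = 0.5513
Lowest is class 'classical' with precision = 0.551.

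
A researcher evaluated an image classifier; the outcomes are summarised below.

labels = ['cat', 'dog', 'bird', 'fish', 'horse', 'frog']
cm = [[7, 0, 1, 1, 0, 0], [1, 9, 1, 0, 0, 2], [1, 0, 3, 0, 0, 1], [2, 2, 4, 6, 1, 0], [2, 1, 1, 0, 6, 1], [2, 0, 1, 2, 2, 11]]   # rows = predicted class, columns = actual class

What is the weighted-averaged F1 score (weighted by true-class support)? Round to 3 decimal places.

Per-class F1 score (2·TP/(2·TP+FP+FN)):
  cat: TP=7, FP=0+1+1+0+0=2, FN=1+1+2+2+2=8 → 14/24 = 0.5833
  dog: TP=9, FP=1+1+0+0+2=4, FN=0+0+2+1+0=3 → 18/25 = 0.7200
  bird: TP=3, FP=1+0+0+0+1=2, FN=1+1+4+1+1=8 → 6/16 = 0.3750
  fish: TP=6, FP=2+2+4+1+0=9, FN=1+0+0+0+2=3 → 12/24 = 0.5000
  horse: TP=6, FP=2+1+1+0+1=5, FN=0+0+0+1+2=3 → 12/20 = 0.6000
  frog: TP=11, FP=2+0+1+2+2=7, FN=0+2+1+0+1=4 → 22/33 = 0.6667
Weighted-F1 score = Σ (supportᵢ/N)·F1 scoreᵢ with N=71: (15/71)·0.5833 + (12/71)·0.7200 + (11/71)·0.3750 + (9/71)·0.5000 + (9/71)·0.6000 + (15/71)·0.6667 = 0.583

0.583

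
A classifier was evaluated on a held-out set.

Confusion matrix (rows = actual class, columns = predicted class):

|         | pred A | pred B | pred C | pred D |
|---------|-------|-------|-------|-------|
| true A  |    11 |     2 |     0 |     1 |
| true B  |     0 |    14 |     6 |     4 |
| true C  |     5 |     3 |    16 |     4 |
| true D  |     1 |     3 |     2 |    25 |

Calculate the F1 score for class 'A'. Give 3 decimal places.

0.710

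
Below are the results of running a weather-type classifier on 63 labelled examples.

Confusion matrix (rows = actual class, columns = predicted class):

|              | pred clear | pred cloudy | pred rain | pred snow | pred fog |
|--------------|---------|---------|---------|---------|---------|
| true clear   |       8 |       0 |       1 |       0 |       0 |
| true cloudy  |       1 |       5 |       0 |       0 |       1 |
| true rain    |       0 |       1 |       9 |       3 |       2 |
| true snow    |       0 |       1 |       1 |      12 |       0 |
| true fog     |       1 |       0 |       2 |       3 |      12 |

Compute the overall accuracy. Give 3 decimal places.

0.730

Accuracy = trace / total = (8+5+9+12+12=46) / 63 = 46/63 = 0.730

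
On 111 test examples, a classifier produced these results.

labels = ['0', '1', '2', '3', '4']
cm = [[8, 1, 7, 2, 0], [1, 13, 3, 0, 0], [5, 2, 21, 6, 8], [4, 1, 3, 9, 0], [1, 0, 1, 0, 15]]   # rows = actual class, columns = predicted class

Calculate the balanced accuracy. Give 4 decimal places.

Balanced accuracy = mean of per-class recall.
  0: recall = 8/18 = 0.44444
  1: recall = 13/17 = 0.76471
  2: recall = 21/42 = 0.50000
  3: recall = 9/17 = 0.52941
  4: recall = 15/17 = 0.88235
Mean = (0.44444 + 0.76471 + 0.50000 + 0.52941 + 0.88235) / 5 = 0.6242

0.6242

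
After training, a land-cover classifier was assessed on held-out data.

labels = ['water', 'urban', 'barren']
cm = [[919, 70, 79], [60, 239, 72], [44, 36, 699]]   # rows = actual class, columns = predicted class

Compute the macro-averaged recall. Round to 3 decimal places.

0.801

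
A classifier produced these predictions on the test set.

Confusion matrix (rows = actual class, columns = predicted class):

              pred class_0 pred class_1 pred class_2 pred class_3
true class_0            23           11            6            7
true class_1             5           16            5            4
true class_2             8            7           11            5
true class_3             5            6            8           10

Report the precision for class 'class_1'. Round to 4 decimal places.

Take TP from the diagonal, FP from the rest of the 'class_1' prediction marginal, FN from the rest of the 'class_1' actual marginal.
precision = TP/(TP+FP).
class_1: TP=16, FP=11+7+6=24 → 16/40 = 0.40000

0.4000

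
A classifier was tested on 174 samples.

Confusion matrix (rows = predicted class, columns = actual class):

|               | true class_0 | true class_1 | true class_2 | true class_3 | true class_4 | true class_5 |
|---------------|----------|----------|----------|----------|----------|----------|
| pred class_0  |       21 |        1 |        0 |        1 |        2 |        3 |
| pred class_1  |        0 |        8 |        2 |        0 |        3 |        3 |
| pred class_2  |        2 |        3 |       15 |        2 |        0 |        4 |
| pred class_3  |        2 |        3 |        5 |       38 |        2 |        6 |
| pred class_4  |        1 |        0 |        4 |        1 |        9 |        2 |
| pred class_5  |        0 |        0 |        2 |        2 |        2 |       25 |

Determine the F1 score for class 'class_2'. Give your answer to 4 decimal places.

F1 score = 2·TP/(2·TP+FP+FN).
class_2: TP=15, FP=2+3+2+0+4=11, FN=0+2+5+4+2=13 → 30/54 = 0.55556

0.5556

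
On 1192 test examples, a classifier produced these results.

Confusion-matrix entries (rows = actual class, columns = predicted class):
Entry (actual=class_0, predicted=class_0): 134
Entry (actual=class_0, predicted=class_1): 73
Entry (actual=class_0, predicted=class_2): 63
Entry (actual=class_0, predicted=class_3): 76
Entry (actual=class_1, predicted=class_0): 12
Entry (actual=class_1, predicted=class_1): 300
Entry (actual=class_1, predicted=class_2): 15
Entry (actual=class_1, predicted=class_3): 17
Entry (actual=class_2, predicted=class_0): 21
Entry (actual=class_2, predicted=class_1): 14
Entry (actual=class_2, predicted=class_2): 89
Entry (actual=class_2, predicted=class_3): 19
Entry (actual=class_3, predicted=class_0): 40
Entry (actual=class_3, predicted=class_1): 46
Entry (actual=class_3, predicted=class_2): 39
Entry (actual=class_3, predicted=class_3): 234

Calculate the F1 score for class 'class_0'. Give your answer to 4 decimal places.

One-vs-rest for 'class_0': TP = diagonal; FP = other classes predicted 'class_0'; FN = 'class_0' predicted as other.
F1 score = 2·TP/(2·TP+FP+FN).
class_0: TP=134, FP=12+21+40=73, FN=73+63+76=212 → 268/553 = 0.48463

0.4846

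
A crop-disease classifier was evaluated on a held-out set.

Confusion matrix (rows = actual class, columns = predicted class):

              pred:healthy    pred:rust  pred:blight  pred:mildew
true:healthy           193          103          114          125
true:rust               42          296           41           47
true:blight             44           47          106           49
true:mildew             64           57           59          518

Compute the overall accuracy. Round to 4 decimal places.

Accuracy = trace / total = (193+296+106+518=1113) / 1905 = 1113/1905 = 0.5843

0.5843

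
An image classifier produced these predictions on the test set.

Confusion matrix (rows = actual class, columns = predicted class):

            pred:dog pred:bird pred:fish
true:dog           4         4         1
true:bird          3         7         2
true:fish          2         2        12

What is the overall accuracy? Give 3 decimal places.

Accuracy = trace / total = (4+7+12=23) / 37 = 23/37 = 0.622

0.622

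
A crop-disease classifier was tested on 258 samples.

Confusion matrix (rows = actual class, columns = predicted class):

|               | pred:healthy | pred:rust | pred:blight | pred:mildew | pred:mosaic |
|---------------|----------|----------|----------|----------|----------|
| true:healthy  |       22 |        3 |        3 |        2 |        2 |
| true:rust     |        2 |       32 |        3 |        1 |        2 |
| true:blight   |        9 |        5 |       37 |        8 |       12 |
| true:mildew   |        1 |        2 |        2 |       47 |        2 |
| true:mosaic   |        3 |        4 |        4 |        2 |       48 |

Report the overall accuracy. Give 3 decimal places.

0.721

Accuracy = trace / total = (22+32+37+47+48=186) / 258 = 186/258 = 0.721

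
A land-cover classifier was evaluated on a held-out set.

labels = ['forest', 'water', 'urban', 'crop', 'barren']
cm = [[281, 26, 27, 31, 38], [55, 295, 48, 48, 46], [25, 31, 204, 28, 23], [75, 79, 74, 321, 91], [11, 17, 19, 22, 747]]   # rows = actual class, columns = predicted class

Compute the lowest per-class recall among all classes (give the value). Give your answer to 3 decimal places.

0.502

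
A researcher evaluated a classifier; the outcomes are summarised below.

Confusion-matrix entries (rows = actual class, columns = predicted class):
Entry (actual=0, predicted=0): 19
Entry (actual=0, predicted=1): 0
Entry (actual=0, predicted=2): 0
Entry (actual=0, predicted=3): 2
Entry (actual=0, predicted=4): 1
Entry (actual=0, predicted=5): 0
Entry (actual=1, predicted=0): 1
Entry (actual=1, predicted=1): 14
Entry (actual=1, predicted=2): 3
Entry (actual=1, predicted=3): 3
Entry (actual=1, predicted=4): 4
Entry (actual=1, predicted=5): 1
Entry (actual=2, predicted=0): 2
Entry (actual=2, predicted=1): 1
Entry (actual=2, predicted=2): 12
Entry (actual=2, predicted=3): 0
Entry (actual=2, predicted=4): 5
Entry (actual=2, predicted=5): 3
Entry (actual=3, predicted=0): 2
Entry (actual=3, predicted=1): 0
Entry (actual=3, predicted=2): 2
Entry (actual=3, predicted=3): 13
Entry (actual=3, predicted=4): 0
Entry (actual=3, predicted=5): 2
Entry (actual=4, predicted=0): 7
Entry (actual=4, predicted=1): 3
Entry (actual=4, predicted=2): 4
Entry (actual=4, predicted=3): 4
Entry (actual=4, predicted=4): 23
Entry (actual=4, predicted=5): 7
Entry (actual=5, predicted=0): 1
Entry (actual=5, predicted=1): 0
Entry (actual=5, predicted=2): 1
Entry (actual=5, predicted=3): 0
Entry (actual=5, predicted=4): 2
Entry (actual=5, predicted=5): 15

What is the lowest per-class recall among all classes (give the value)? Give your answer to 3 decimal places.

Per-class recall (TP/(TP+FN)):
  0: TP=19, FN=0+0+2+1+0=3 → 19/22 = 0.8636
  1: TP=14, FN=1+3+3+4+1=12 → 14/26 = 0.5385
  2: TP=12, FN=2+1+0+5+3=11 → 12/23 = 0.5217
  3: TP=13, FN=2+0+2+0+2=6 → 13/19 = 0.6842
  4: TP=23, FN=7+3+4+4+7=25 → 23/48 = 0.4792
  5: TP=15, FN=1+0+1+0+2=4 → 15/19 = 0.7895
Lowest is class '4' with recall = 0.479.

0.479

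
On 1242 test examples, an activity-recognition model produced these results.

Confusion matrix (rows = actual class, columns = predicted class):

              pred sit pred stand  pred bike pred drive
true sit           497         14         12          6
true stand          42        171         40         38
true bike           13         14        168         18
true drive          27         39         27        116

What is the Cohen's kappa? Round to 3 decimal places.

0.666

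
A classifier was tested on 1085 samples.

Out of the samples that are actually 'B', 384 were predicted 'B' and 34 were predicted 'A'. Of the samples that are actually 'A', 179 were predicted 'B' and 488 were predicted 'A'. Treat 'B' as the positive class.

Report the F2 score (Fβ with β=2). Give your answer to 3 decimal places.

Fβ = (1+β²)·TP / ((1+β²)·TP + β²·FN + FP), with β²=4
= 5·384 / (5·384 + 4·34 + 179) = 0.859

0.859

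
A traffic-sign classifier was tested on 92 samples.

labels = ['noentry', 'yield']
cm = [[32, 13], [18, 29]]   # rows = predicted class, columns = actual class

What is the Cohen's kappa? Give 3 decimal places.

0.327

Observed agreement pₒ = trace/N = 61/92 = 0.6630
Expected agreement pₑ = Σ (rowᵢ·colᵢ)/N² = (50·45 + 42·47)/92² = 0.4991
κ = (pₒ − pₑ)/(1 − pₑ) = (0.6630 − 0.4991)/(1 − 0.4991) = 0.327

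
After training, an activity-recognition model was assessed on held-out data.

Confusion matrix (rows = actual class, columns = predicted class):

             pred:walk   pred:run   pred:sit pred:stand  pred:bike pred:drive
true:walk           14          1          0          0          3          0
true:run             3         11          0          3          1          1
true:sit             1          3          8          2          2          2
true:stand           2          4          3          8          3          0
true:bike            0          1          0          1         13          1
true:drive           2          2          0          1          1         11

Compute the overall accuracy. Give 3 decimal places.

0.602

Accuracy = trace / total = (14+11+8+8+13+11=65) / 108 = 65/108 = 0.602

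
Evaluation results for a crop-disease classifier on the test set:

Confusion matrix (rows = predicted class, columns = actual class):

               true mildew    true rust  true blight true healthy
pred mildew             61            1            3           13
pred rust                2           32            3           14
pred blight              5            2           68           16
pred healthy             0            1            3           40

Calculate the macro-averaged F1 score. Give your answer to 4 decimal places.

0.7527

Per-class F1 score (2·TP/(2·TP+FP+FN)):
  mildew: TP=61, FP=1+3+13=17, FN=2+5+0=7 → 122/146 = 0.83562
  rust: TP=32, FP=2+3+14=19, FN=1+2+1=4 → 64/87 = 0.73563
  blight: TP=68, FP=5+2+16=23, FN=3+3+3=9 → 136/168 = 0.80952
  healthy: TP=40, FP=0+1+3=4, FN=13+14+16=43 → 80/127 = 0.62992
Macro-F1 score = mean = (0.83562 + 0.73563 + 0.80952 + 0.62992) / 4 = 0.7527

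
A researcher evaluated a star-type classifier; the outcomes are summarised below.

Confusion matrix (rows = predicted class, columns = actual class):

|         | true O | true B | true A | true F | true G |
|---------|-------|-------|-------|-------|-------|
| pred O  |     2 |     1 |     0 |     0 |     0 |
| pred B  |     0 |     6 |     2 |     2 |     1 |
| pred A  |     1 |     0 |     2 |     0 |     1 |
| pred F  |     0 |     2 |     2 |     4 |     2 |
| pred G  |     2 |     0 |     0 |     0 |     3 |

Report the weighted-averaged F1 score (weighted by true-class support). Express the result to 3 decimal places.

Per-class F1 score (2·TP/(2·TP+FP+FN)):
  O: TP=2, FP=1+0+0+0=1, FN=0+1+0+2=3 → 4/8 = 0.5000
  B: TP=6, FP=0+2+2+1=5, FN=1+0+2+0=3 → 12/20 = 0.6000
  A: TP=2, FP=1+0+0+1=2, FN=0+2+2+0=4 → 4/10 = 0.4000
  F: TP=4, FP=0+2+2+2=6, FN=0+2+0+0=2 → 8/16 = 0.5000
  G: TP=3, FP=2+0+0+0=2, FN=0+1+1+2=4 → 6/12 = 0.5000
Weighted-F1 score = Σ (supportᵢ/N)·F1 scoreᵢ with N=33: (5/33)·0.5000 + (9/33)·0.6000 + (6/33)·0.4000 + (6/33)·0.5000 + (7/33)·0.5000 = 0.509

0.509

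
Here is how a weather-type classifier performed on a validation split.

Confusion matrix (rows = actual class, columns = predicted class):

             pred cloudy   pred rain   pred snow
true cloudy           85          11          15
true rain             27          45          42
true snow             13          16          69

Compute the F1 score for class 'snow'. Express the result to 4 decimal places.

0.6161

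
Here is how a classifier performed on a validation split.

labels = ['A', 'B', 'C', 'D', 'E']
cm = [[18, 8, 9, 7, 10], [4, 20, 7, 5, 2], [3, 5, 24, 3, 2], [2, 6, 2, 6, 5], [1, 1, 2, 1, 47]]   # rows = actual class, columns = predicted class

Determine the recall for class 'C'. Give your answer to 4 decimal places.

0.6486

Take TP from the diagonal, FP from the rest of the 'C' prediction marginal, FN from the rest of the 'C' actual marginal.
recall = TP/(TP+FN).
C: TP=24, FN=3+5+3+2=13 → 24/37 = 0.64865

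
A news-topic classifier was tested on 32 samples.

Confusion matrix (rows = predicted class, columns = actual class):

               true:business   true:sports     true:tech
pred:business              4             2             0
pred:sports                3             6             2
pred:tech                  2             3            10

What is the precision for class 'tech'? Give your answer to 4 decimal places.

precision = TP/(TP+FP).
tech: TP=10, FP=2+3=5 → 10/15 = 0.66667

0.6667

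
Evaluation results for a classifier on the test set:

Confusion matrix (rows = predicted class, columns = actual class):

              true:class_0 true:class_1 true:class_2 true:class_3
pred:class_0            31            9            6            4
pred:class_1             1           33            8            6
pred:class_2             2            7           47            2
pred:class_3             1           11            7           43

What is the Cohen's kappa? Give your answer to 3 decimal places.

Observed agreement pₒ = trace/N = 154/218 = 0.7064
Expected agreement pₑ = Σ (rowᵢ·colᵢ)/N² = (35·50 + 60·48 + 68·58 + 55·62)/218² = 0.2522
κ = (pₒ − pₑ)/(1 − pₑ) = (0.7064 − 0.2522)/(1 − 0.2522) = 0.607

0.607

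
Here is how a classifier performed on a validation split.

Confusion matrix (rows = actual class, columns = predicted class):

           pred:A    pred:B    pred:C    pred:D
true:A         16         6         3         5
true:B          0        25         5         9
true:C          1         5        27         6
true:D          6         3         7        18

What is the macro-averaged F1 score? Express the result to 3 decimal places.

Per-class F1 score (2·TP/(2·TP+FP+FN)):
  A: TP=16, FP=0+1+6=7, FN=6+3+5=14 → 32/53 = 0.6038
  B: TP=25, FP=6+5+3=14, FN=0+5+9=14 → 50/78 = 0.6410
  C: TP=27, FP=3+5+7=15, FN=1+5+6=12 → 54/81 = 0.6667
  D: TP=18, FP=5+9+6=20, FN=6+3+7=16 → 36/72 = 0.5000
Macro-F1 score = mean = (0.6038 + 0.6410 + 0.6667 + 0.5000) / 4 = 0.603

0.603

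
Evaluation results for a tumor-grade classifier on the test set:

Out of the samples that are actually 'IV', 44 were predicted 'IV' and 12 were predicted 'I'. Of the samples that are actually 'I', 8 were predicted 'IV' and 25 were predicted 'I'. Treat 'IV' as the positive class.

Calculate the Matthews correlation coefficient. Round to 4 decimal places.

0.5325

MCC = (TP·TN − FP·FN) / √((TP+FP)(TP+FN)(TN+FP)(TN+FN))
Numerator = 44·25 − 8·12 = 1004
Denominator = √(52·56·33·37) = √3555552 = 1885.6171
MCC = 1004 / 1885.6171 = 0.5325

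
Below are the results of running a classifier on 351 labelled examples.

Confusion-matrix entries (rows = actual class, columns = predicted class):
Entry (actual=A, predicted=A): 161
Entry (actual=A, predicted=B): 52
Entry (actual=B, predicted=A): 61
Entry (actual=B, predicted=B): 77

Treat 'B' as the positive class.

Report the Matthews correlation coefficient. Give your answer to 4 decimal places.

0.3180

MCC = (TP·TN − FP·FN) / √((TP+FP)(TP+FN)(TN+FP)(TN+FN))
Numerator = 77·161 − 52·61 = 9225
Denominator = √(129·138·213·222) = √841785372 = 29013.5377
MCC = 9225 / 29013.5377 = 0.3180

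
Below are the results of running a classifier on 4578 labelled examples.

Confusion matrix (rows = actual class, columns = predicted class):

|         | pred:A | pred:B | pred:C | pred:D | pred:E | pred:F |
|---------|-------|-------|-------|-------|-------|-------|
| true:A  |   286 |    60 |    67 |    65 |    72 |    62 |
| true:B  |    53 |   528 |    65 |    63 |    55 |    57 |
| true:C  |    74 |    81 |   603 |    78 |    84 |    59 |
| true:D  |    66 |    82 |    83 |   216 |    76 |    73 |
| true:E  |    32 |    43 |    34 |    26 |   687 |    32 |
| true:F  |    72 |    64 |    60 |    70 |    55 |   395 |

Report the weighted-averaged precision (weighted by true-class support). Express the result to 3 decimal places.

0.587

Per-class precision (TP/(TP+FP)):
  A: TP=286, FP=53+74+66+32+72=297 → 286/583 = 0.4906
  B: TP=528, FP=60+81+82+43+64=330 → 528/858 = 0.6154
  C: TP=603, FP=67+65+83+34+60=309 → 603/912 = 0.6612
  D: TP=216, FP=65+63+78+26+70=302 → 216/518 = 0.4170
  E: TP=687, FP=72+55+84+76+55=342 → 687/1029 = 0.6676
  F: TP=395, FP=62+57+59+73+32=283 → 395/678 = 0.5826
Weighted-precision = Σ (supportᵢ/N)·precisionᵢ with N=4578: (612/4578)·0.4906 + (821/4578)·0.6154 + (979/4578)·0.6612 + (596/4578)·0.4170 + (854/4578)·0.6676 + (716/4578)·0.5826 = 0.587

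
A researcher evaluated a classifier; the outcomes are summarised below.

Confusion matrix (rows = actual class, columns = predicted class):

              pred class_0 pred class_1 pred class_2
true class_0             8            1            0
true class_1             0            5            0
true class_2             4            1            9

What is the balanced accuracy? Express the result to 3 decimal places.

Balanced accuracy = mean of per-class recall.
  class_0: recall = 8/9 = 0.8889
  class_1: recall = 5/5 = 1.0000
  class_2: recall = 9/14 = 0.6429
Mean = (0.8889 + 1.0000 + 0.6429) / 3 = 0.844

0.844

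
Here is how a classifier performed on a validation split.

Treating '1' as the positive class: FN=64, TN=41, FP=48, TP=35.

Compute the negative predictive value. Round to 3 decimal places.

NPV = TN/(TN+FN) = 41/(41+64) = 0.390

0.390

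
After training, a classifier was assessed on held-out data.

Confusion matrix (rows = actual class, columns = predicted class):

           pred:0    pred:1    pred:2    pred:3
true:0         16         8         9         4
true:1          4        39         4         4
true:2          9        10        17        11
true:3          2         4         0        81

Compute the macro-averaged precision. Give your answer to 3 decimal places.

0.633

Per-class precision (TP/(TP+FP)):
  0: TP=16, FP=4+9+2=15 → 16/31 = 0.5161
  1: TP=39, FP=8+10+4=22 → 39/61 = 0.6393
  2: TP=17, FP=9+4+0=13 → 17/30 = 0.5667
  3: TP=81, FP=4+4+11=19 → 81/100 = 0.8100
Macro-precision = mean = (0.5161 + 0.6393 + 0.5667 + 0.8100) / 4 = 0.633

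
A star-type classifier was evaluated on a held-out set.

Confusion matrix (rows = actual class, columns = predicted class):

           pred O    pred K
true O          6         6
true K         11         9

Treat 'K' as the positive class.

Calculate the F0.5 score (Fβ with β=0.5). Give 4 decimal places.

0.5625

Fβ = (1+β²)·TP / ((1+β²)·TP + β²·FN + FP), with β²=1/4
= 1.25·9 / (1.25·9 + 0.25·11 + 6) = 0.5625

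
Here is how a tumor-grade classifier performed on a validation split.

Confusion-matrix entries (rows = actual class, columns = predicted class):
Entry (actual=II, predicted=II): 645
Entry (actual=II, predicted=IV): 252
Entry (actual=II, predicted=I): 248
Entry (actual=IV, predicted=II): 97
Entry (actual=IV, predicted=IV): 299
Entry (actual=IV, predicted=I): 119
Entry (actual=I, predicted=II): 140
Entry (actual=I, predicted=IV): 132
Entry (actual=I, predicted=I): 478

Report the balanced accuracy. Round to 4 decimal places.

Balanced accuracy = mean of per-class recall.
  II: recall = 645/1145 = 0.56332
  IV: recall = 299/515 = 0.58058
  I: recall = 478/750 = 0.63733
Mean = (0.56332 + 0.58058 + 0.63733) / 3 = 0.5937

0.5937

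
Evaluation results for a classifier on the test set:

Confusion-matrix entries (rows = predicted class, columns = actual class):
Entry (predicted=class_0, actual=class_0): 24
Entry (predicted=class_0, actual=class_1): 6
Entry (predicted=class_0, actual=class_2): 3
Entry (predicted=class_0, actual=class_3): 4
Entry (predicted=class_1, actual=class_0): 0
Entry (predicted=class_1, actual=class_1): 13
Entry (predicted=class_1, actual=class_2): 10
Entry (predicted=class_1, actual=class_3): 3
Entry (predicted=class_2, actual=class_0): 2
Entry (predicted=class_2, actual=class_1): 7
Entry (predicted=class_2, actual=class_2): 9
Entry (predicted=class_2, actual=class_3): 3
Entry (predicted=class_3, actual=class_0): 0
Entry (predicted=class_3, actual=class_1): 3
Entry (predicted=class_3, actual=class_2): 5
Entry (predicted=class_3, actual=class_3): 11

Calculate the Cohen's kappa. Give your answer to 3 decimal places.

Observed agreement pₒ = trace/N = 57/103 = 0.5534
Expected agreement pₑ = Σ (rowᵢ·colᵢ)/N² = (26·37 + 29·26 + 27·21 + 21·19)/103² = 0.2528
κ = (pₒ − pₑ)/(1 − pₑ) = (0.5534 − 0.2528)/(1 − 0.2528) = 0.402

0.402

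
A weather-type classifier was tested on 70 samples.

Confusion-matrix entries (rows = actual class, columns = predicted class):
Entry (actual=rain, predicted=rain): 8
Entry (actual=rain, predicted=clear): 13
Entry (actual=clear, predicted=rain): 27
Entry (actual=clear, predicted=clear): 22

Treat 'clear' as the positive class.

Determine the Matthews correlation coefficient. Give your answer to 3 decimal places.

-0.156

MCC = (TP·TN − FP·FN) / √((TP+FP)(TP+FN)(TN+FP)(TN+FN))
Numerator = 22·8 − 13·27 = -175
Denominator = √(35·49·21·35) = √1260525 = 1122.7310
MCC = -175 / 1122.7310 = -0.156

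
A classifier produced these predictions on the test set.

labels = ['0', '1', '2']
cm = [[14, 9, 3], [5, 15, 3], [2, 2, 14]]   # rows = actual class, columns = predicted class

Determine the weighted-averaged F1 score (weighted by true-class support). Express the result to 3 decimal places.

0.639

Per-class F1 score (2·TP/(2·TP+FP+FN)):
  0: TP=14, FP=5+2=7, FN=9+3=12 → 28/47 = 0.5957
  1: TP=15, FP=9+2=11, FN=5+3=8 → 30/49 = 0.6122
  2: TP=14, FP=3+3=6, FN=2+2=4 → 28/38 = 0.7368
Weighted-F1 score = Σ (supportᵢ/N)·F1 scoreᵢ with N=67: (26/67)·0.5957 + (23/67)·0.6122 + (18/67)·0.7368 = 0.639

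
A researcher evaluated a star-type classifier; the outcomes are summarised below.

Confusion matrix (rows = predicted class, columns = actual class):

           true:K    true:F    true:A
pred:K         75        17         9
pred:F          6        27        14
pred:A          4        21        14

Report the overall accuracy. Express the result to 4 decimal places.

Accuracy = trace / total = (75+27+14=116) / 187 = 116/187 = 0.6203

0.6203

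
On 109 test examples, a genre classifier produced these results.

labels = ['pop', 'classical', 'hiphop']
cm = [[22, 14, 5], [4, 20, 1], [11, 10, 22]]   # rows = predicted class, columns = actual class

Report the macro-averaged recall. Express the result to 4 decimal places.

Per-class recall (TP/(TP+FN)):
  pop: TP=22, FN=4+11=15 → 22/37 = 0.59459
  classical: TP=20, FN=14+10=24 → 20/44 = 0.45455
  hiphop: TP=22, FN=5+1=6 → 22/28 = 0.78571
Macro-recall = mean = (0.59459 + 0.45455 + 0.78571) / 3 = 0.6116

0.6116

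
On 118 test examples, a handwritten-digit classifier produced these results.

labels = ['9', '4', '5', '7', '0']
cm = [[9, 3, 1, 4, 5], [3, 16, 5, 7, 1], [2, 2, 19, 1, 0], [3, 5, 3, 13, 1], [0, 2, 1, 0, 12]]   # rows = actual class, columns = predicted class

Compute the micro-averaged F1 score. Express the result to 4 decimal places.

Micro-averaging pools counts across classes: ΣTP=69, ΣFP=49, ΣFN=49.
Micro-F1 score = 2·TP/(2·TP+FP+FN) on pooled counts = 0.5847 (equals overall accuracy in single-label multiclass).

0.5847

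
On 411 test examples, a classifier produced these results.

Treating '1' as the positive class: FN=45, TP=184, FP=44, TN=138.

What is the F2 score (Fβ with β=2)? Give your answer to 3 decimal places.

Fβ = (1+β²)·TP / ((1+β²)·TP + β²·FN + FP), with β²=4
= 5·184 / (5·184 + 4·45 + 44) = 0.804

0.804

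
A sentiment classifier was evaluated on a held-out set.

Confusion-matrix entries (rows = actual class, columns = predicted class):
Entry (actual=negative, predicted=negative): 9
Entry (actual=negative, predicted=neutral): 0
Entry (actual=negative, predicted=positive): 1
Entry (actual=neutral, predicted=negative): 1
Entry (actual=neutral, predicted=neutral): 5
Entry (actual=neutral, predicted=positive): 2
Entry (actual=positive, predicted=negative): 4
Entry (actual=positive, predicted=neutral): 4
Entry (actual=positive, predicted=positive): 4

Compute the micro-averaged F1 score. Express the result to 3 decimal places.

Micro-averaging pools counts across classes: ΣTP=18, ΣFP=12, ΣFN=12.
Micro-F1 score = 2·TP/(2·TP+FP+FN) on pooled counts = 0.600 (equals overall accuracy in single-label multiclass).

0.600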